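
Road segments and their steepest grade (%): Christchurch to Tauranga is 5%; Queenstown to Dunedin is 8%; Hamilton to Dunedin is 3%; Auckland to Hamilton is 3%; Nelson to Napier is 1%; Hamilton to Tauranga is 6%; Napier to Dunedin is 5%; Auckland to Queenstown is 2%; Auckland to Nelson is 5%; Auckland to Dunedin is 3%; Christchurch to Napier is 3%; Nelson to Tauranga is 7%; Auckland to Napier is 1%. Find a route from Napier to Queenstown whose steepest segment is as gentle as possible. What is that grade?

2

Comparing a few candidate routes:
Napier → Nelson → Auckland → Queenstown: max(1, 5, 2) = 5
Napier → Christchurch → Tauranga → Hamilton → Auckland → Queenstown: max(3, 5, 6, 3, 2) = 6
Napier → Auckland → Queenstown: max(1, 2) = 2
Napier → Dunedin → Auckland → Queenstown: max(5, 3, 2) = 5
Napier → Dunedin → Hamilton → Auckland → Queenstown: max(5, 3, 3, 2) = 5
Best route has worst link 2%.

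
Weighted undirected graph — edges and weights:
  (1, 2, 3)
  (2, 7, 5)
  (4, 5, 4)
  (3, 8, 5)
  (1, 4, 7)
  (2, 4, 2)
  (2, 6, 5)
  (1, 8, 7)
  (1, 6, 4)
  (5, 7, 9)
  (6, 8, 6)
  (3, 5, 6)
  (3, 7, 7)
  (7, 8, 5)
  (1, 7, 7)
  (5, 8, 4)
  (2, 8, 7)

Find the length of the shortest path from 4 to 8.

Checking several routes:
4 - 2 - 7 - 8: 2 + 5 + 5 = 12
4 - 2 - 8: 2 + 7 = 9
4 - 5 - 8: 4 + 4 = 8
4 - 2 - 1 - 8: 2 + 3 + 7 = 12
Best route has total 8.

8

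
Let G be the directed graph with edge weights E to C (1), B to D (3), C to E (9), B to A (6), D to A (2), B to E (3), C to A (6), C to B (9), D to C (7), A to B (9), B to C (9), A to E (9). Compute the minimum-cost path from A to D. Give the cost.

Paths from A to D:
A→B→D: 9 + 3 = 12
A→E→C→B→D: 9 + 1 + 9 + 3 = 22
Shortest: 12.

12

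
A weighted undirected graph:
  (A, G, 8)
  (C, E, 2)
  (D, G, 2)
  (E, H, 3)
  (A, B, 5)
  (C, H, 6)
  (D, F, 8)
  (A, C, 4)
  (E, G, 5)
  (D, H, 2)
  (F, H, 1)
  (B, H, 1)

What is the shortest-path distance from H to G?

Some routes from H to G:
H - B - A - G: 1 + 5 + 8 = 14
H - D - G: 2 + 2 = 4
H - E - G: 3 + 5 = 8
H - C - E - G: 6 + 2 + 5 = 13
H - F - D - G: 1 + 8 + 2 = 11
Shortest: 4.

4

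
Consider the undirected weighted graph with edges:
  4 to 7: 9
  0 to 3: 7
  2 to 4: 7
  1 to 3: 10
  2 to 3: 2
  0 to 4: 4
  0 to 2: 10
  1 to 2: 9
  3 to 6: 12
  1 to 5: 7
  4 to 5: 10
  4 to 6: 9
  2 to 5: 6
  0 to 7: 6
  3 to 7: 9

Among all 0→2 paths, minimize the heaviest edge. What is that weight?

Checking several routes:
0-4-2: max(4, 7) = 7
0-3-2: max(7, 2) = 7
0-4-7-3-2: max(4, 9, 9, 2) = 9
Best route has worst link 7.

7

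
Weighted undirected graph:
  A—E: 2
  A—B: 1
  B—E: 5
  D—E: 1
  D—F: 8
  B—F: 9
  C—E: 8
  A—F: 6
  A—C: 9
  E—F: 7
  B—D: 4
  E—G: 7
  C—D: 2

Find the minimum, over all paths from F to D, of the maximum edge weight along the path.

Checking several routes:
F - A - E - D: max(6, 2, 1) = 6
F - A - B - E - D: max(6, 1, 5, 1) = 6
F - A - B - D: max(6, 1, 4) = 6
Best route has worst link 6.

6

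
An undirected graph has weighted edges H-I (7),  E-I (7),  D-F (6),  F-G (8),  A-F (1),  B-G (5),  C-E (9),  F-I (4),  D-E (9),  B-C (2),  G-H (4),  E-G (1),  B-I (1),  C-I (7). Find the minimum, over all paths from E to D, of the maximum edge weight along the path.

Checking several routes:
E-I-C-B-G-F-D: max(7, 7, 2, 5, 8, 6) = 8
E-I-H-G-F-D: max(7, 7, 4, 8, 6) = 8
E-G-B-C-I-F-D: max(1, 5, 2, 7, 4, 6) = 7
E-G-B-I-F-D: max(1, 5, 1, 4, 6) = 6
E-G-H-I-F-D: max(1, 4, 7, 4, 6) = 7
E-I-F-D: max(7, 4, 6) = 7
Best route has worst link 6.

6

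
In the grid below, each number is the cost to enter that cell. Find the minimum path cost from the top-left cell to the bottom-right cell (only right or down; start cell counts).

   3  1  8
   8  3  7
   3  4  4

15

Take [0,0] [0,1] [1,1] [2,1] [2,2] for a total of 3 + 1 + 3 + 4 + 4 = 15.
For comparison, the top-then-right route costs 23.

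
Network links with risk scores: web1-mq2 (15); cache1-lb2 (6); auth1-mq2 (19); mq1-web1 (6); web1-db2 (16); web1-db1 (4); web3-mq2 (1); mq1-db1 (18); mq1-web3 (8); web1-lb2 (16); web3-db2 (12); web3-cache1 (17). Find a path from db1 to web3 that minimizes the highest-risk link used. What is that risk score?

A few of the db1→web3 routes:
db1 → mq1 → web3: max(18, 8) = 18
db1 → web1 → mq1 → web3: max(4, 6, 8) = 8
db1 → web1 → mq2 → web3: max(4, 15, 1) = 15
db1 → mq1 → web1 → lb2 → cache1 → web3: max(18, 6, 16, 6, 17) = 18
db1 → web1 → db2 → web3: max(4, 16, 12) = 16
db1 → web1 → lb2 → cache1 → web3: max(4, 16, 6, 17) = 17
The minimum achievable maximum is 8.

8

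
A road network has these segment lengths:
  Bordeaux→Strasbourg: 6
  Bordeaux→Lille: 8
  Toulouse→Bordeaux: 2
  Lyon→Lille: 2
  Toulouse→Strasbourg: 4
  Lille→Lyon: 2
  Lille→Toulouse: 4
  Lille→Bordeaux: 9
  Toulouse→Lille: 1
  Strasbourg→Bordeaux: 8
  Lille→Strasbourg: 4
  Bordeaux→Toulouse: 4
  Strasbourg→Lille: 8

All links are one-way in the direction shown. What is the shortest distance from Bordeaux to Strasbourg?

6

Some routes from Bordeaux to Strasbourg:
Bordeaux→Toulouse→Lille→Strasbourg: 4 + 1 + 4 = 9
Bordeaux→Lille→Strasbourg: 8 + 4 = 12
Bordeaux→Strasbourg: 6
Bordeaux→Toulouse→Strasbourg: 4 + 4 = 8
Shortest: 6.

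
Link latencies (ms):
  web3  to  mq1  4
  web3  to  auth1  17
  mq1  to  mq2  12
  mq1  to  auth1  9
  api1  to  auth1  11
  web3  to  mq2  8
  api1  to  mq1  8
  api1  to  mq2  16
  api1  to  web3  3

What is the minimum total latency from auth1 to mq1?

9

Checking several routes:
auth1 -> mq1: 9
auth1 -> api1 -> web3 -> mq1: 11 + 3 + 4 = 18
auth1 -> api1 -> mq1: 11 + 8 = 19
auth1 -> web3 -> mq1: 17 + 4 = 21
Best route has total 9 ms.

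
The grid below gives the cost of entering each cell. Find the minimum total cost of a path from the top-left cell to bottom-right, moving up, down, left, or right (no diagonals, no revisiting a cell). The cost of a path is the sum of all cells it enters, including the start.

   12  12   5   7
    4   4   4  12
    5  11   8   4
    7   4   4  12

48

Cheapest: [0,0]→[1,0]→[1,1]→[1,2]→[2,2]→[2,3]→[3,3]
  12 + 4 + 4 + 4 + 8 + 4 + 12 = 48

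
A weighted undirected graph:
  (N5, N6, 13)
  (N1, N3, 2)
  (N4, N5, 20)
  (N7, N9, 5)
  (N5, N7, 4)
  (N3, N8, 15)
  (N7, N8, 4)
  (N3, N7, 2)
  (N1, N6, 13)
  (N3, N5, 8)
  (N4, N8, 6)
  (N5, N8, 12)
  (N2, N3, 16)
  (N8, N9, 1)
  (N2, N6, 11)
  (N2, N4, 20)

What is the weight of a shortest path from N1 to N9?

9

Checking several routes:
N1 → N3 → N5 → N7 → N9: 2 + 8 + 4 + 5 = 19
N1 → N3 → N7 → N5 → N8 → N9: 2 + 2 + 4 + 12 + 1 = 21
N1 → N3 → N7 → N8 → N9: 2 + 2 + 4 + 1 = 9
N1 → N3 → N5 → N7 → N8 → N9: 2 + 8 + 4 + 4 + 1 = 19
N1 → N3 → N7 → N9: 2 + 2 + 5 = 9
N1 → N3 → N8 → N9: 2 + 15 + 1 = 18
The minimum is 9.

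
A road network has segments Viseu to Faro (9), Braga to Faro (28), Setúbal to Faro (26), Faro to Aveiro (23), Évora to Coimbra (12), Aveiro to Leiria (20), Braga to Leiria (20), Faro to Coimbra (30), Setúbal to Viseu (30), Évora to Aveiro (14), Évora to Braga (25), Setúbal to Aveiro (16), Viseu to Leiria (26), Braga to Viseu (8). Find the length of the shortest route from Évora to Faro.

Some routes from Évora to Faro:
Évora → Aveiro → Faro: 14 + 23 = 37
Évora → Braga → Faro: 25 + 28 = 53
Évora → Aveiro → Setúbal → Faro: 14 + 16 + 26 = 56
Évora → Braga → Viseu → Faro: 25 + 8 + 9 = 42
Évora → Coimbra → Faro: 12 + 30 = 42
Best route has total 37 mi.

37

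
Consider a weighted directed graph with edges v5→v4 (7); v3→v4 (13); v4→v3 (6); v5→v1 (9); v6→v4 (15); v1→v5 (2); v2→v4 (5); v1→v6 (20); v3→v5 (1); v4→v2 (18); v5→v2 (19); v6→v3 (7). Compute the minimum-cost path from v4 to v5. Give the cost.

7

Routes from v4 to v5:
v4 - v3 - v5: 6 + 1 = 7
Shortest: 7.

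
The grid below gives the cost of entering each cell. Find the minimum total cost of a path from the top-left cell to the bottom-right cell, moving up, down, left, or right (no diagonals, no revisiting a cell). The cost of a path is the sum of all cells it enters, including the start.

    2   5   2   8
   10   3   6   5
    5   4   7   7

27

One optimal route is [0,0]→[0,1]→[0,2]→[1,2]→[1,3]→[2,3].
Its cost is 2 + 5 + 2 + 6 + 5 + 7 = 27.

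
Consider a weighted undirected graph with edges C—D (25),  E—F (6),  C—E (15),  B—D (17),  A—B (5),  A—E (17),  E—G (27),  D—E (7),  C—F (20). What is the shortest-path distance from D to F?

Candidate routes:
D -> E -> F: 7 + 6 = 13
D -> B -> A -> E -> C -> F: 17 + 5 + 17 + 15 + 20 = 74
D -> B -> A -> E -> F: 17 + 5 + 17 + 6 = 45
D -> C -> F: 25 + 20 = 45
D -> E -> C -> F: 7 + 15 + 20 = 42
D -> C -> E -> F: 25 + 15 + 6 = 46
Shortest: 13.

13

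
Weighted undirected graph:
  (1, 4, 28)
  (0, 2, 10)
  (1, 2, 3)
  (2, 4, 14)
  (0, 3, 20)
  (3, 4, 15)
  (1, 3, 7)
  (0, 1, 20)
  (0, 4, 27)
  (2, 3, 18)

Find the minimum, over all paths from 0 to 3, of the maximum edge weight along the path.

A few of the 0→3 routes:
0 -> 2 -> 3: max(10, 18) = 18
0 -> 2 -> 1 -> 3: max(10, 3, 7) = 10
0 -> 1 -> 2 -> 4 -> 3: max(20, 3, 14, 15) = 20
0 -> 2 -> 4 -> 3: max(10, 14, 15) = 15
The minimum achievable maximum is 10.

10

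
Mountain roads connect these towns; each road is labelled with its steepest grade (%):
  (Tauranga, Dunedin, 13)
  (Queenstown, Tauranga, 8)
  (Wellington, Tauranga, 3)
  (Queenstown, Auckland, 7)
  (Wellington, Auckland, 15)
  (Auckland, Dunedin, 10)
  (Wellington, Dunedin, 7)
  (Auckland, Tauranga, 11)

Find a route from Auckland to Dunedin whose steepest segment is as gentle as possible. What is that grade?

Checking several routes:
Auckland-Tauranga-Wellington-Dunedin: max(11, 3, 7) = 11
Auckland-Dunedin: max(10) = 10
Auckland-Queenstown-Tauranga-Wellington-Dunedin: max(7, 8, 3, 7) = 8
Auckland-Queenstown-Tauranga-Dunedin: max(7, 8, 13) = 13
Best route has worst link 8%.

8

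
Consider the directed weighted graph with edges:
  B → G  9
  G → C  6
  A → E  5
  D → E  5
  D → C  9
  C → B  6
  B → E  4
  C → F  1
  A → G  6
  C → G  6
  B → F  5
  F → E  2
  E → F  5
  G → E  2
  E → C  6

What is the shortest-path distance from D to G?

Candidate routes:
D → C → B → G: 9 + 6 + 9 = 24
D → E → C → B → G: 5 + 6 + 6 + 9 = 26
D → C → G: 9 + 6 = 15
D → E → C → G: 5 + 6 + 6 = 17
The minimum is 15.

15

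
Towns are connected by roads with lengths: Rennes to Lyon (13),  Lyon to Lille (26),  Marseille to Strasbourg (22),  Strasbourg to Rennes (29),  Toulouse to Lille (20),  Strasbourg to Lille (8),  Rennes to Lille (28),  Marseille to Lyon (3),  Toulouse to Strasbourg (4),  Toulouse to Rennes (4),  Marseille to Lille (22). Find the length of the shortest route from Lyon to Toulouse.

Comparing a few candidate routes:
Lyon-Marseille-Lille-Strasbourg-Toulouse: 3 + 22 + 8 + 4 = 37
Lyon-Lille-Strasbourg-Toulouse: 26 + 8 + 4 = 38
Lyon-Rennes-Toulouse: 13 + 4 = 17
Lyon-Marseille-Lille-Toulouse: 3 + 22 + 20 = 45
Lyon-Marseille-Strasbourg-Toulouse: 3 + 22 + 4 = 29
Best route has total 17.

17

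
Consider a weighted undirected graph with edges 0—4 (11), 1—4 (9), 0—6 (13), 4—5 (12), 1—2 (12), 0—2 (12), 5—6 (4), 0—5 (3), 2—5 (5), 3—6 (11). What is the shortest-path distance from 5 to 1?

Some routes from 5 to 1:
5 -> 4 -> 1: 12 + 9 = 21
5 -> 2 -> 1: 5 + 12 = 17
5 -> 0 -> 2 -> 1: 3 + 12 + 12 = 27
5 -> 0 -> 4 -> 1: 3 + 11 + 9 = 23
Shortest: 17.

17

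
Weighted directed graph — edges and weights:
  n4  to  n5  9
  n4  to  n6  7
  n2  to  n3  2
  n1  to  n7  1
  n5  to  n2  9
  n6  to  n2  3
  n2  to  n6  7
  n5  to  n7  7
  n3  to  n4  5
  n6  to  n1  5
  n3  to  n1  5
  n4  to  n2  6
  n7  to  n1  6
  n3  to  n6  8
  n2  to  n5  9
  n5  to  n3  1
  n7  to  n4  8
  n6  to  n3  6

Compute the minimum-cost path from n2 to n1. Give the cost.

Checking several routes:
n2 → n3 → n4 → n6 → n1: 2 + 5 + 7 + 5 = 19
n2 → n3 → n6 → n1: 2 + 8 + 5 = 15
n2 → n6 → n3 → n1: 7 + 6 + 5 = 18
n2 → n5 → n3 → n1: 9 + 1 + 5 = 15
n2 → n6 → n1: 7 + 5 = 12
n2 → n3 → n1: 2 + 5 = 7
The minimum is 7.

7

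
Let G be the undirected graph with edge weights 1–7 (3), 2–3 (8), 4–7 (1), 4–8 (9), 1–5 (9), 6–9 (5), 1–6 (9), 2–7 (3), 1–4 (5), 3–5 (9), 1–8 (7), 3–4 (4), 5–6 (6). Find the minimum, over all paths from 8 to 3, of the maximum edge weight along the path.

7

Comparing a few candidate routes:
8 → 1 → 4 → 7 → 2 → 3: max(7, 5, 1, 3, 8) = 8
8 → 1 → 4 → 3: max(7, 5, 4) = 7
8 → 1 → 7 → 4 → 3: max(7, 3, 1, 4) = 7
8 → 1 → 7 → 2 → 3: max(7, 3, 3, 8) = 8
Best route has worst link 7.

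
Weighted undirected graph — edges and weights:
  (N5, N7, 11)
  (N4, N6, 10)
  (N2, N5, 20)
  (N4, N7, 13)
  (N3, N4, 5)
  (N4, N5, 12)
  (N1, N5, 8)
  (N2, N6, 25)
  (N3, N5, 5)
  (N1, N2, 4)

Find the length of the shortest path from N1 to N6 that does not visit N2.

28

Candidate routes:
N1 → N5 → N4 → N6: 8 + 12 + 10 = 30
N1 → N5 → N3 → N4 → N6: 8 + 5 + 5 + 10 = 28
N1 → N5 → N7 → N4 → N6: 8 + 11 + 13 + 10 = 42
Shortest: 28.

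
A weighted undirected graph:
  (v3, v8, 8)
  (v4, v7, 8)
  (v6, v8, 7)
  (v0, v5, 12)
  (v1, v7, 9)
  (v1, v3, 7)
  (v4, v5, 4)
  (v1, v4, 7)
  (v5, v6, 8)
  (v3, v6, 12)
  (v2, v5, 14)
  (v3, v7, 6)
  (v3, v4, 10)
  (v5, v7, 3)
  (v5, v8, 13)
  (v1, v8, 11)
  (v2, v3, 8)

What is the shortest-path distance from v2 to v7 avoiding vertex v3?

Some routes from v2 to v7 avoiding v3:
v2 → v5 → v6 → v8 → v1 → v7: 14 + 8 + 7 + 11 + 9 = 49
v2 → v5 → v4 → v1 → v7: 14 + 4 + 7 + 9 = 34
v2 → v5 → v7: 14 + 3 = 17
v2 → v5 → v8 → v1 → v7: 14 + 13 + 11 + 9 = 47
v2 → v5 → v4 → v7: 14 + 4 + 8 = 26
Shortest: 17.

17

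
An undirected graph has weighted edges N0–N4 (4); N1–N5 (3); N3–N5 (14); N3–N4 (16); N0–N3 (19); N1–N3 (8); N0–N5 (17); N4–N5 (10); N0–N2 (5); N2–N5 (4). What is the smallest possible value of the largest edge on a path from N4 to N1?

5

A few of the N4→N1 routes:
N4 → N0 → N2 → N5 → N1: max(4, 5, 4, 3) = 5
N4 → N5 → N1: max(10, 3) = 10
N4 → N5 → N3 → N1: max(10, 14, 8) = 14
N4 → N3 → N1: max(16, 8) = 16
N4 → N0 → N2 → N5 → N3 → N1: max(4, 5, 4, 14, 8) = 14
N4 → N3 → N5 → N1: max(16, 14, 3) = 16
The minimum achievable maximum is 5.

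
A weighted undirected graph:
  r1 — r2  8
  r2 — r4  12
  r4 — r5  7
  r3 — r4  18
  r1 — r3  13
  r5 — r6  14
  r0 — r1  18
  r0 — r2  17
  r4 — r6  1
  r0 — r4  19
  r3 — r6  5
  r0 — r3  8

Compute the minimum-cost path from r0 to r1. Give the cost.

18

Checking several routes:
r0-r1: 18
r0-r2-r1: 17 + 8 = 25
r0-r3-r6-r4-r2-r1: 8 + 5 + 1 + 12 + 8 = 34
r0-r4-r6-r3-r1: 19 + 1 + 5 + 13 = 38
r0-r3-r1: 8 + 13 = 21
Shortest: 18.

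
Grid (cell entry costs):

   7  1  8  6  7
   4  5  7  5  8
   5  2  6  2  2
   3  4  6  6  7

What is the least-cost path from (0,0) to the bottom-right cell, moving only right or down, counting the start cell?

32

One optimal route is (0,0) (0,1) (1,1) (2,1) (2,2) (2,3) (2,4) (3,4).
Its cost is 7 + 1 + 5 + 2 + 6 + 2 + 2 + 7 = 32.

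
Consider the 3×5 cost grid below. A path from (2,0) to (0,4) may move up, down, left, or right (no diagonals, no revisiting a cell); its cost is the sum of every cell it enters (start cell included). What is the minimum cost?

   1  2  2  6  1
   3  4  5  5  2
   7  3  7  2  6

Cheapest: [2,0] -> [1,0] -> [0,0] -> [0,1] -> [0,2] -> [0,3] -> [0,4]
  7 + 3 + 1 + 2 + 2 + 6 + 1 = 22

22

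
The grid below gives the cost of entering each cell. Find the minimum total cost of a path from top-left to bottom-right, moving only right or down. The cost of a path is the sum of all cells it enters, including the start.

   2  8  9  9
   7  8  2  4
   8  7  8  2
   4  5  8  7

Path r0c0 r1c0 r1c1 r1c2 r1c3 r2c3 r3c3: 2 + 7 + 8 + 2 + 4 + 2 + 7 = 32.
(Top row then right column would cost 41.)

32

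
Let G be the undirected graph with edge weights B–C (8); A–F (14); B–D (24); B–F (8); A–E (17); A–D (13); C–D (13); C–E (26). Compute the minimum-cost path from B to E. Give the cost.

Checking several routes:
B - D - C - E: 24 + 13 + 26 = 63
B - F - A - E: 8 + 14 + 17 = 39
B - C - E: 8 + 26 = 34
B - D - A - E: 24 + 13 + 17 = 54
B - C - D - A - E: 8 + 13 + 13 + 17 = 51
Shortest: 34.

34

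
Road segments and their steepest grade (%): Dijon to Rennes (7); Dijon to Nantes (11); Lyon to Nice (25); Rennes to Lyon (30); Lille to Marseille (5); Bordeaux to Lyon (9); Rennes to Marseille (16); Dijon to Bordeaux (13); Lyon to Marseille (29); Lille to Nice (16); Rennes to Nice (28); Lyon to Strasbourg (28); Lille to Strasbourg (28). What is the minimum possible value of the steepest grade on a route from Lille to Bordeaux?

16

Some routes from Lille to Bordeaux:
Lille→Strasbourg→Lyon→Nice→Rennes→Dijon→Bordeaux: max(28, 28, 25, 28, 7, 13) = 28
Lille→Nice→Lyon→Bordeaux: max(16, 25, 9) = 25
Lille→Marseille→Rennes→Nice→Lyon→Bordeaux: max(5, 16, 28, 25, 9) = 28
Lille→Marseille→Rennes→Dijon→Bordeaux: max(5, 16, 7, 13) = 16
The minimum achievable maximum is 16%.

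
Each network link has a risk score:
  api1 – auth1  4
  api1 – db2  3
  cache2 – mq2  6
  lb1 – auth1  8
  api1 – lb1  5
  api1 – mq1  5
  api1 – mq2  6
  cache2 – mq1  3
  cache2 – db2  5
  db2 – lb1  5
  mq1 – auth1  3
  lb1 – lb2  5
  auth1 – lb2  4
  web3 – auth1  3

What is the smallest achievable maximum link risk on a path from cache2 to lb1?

5

Checking several routes:
cache2 - db2 - api1 - auth1 - lb2 - lb1: max(5, 3, 4, 4, 5) = 5
cache2 - db2 - api1 - mq1 - auth1 - lb2 - lb1: max(5, 3, 5, 3, 4, 5) = 5
cache2 - db2 - lb1: max(5, 5) = 5
cache2 - db2 - api1 - lb1: max(5, 3, 5) = 5
The minimum achievable maximum is 5.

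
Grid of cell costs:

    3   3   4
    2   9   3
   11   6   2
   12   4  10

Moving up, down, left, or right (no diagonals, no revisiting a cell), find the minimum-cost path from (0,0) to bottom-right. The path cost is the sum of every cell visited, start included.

25

Path r0c0 → r0c1 → r0c2 → r1c2 → r2c2 → r3c2: 3 + 3 + 4 + 3 + 2 + 10 = 25.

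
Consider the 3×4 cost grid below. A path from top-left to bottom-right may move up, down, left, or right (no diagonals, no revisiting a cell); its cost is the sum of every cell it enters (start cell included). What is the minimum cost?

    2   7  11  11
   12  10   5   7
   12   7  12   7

Best path: (0,0)→(0,1)→(1,1)→(1,2)→(1,3)→(2,3)
Cost: 2 + 7 + 10 + 5 + 7 + 7 = 38

38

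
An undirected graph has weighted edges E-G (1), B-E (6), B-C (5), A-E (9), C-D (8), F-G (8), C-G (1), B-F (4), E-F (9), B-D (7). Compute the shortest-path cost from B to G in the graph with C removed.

Candidate routes:
B - E - G: 6 + 1 = 7
B - F - E - G: 4 + 9 + 1 = 14
B - F - G: 4 + 8 = 12
B - E - F - G: 6 + 9 + 8 = 23
The minimum is 7.

7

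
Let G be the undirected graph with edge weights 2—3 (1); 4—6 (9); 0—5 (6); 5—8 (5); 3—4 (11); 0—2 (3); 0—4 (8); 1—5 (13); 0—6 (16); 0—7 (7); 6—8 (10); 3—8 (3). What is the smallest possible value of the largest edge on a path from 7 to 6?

Comparing a few candidate routes:
7→0→2→3→8→6: max(7, 3, 1, 3, 10) = 10
7→0→4→6: max(7, 8, 9) = 9
7→0→5→8→6: max(7, 6, 5, 10) = 10
7→0→4→3→8→6: max(7, 8, 11, 3, 10) = 11
7→0→2→3→4→6: max(7, 3, 1, 11, 9) = 11
The minimum achievable maximum is 9.

9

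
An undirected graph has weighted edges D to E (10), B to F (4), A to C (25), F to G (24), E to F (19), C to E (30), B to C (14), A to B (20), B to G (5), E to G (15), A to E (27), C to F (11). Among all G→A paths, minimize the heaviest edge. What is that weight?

Some routes from G to A:
G-E-F-B-A: max(15, 19, 4, 20) = 20
G-E-F-C-B-A: max(15, 19, 11, 14, 20) = 20
G-F-C-B-A: max(24, 11, 14, 20) = 24
G-B-A: max(5, 20) = 20
The minimum achievable maximum is 20.

20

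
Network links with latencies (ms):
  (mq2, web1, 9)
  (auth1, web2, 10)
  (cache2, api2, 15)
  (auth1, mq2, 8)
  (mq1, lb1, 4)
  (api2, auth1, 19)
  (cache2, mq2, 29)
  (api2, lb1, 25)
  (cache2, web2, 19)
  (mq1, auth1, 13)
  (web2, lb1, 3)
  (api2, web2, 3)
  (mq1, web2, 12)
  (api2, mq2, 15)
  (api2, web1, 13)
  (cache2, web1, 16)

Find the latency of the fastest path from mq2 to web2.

Some routes from mq2 to web2:
mq2→auth1→web2: 8 + 10 = 18
mq2→api2→web2: 15 + 3 = 18
mq2→web1→api2→web2: 9 + 13 + 3 = 25
The minimum is 18 ms.

18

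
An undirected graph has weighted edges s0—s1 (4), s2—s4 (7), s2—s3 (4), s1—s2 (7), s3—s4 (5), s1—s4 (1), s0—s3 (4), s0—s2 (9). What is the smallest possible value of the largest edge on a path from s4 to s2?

A few of the s4→s2 routes:
s4→s3→s2: max(5, 4) = 5
s4→s3→s0→s1→s2: max(5, 4, 4, 7) = 7
s4→s2: max(7) = 7
s4→s1→s0→s3→s2: max(1, 4, 4, 4) = 4
Smallest bottleneck: 4.

4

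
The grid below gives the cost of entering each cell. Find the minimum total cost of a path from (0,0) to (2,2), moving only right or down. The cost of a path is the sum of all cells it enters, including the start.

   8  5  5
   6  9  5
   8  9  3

Cheapest: (0,0)→(0,1)→(0,2)→(1,2)→(2,2)
  8 + 5 + 5 + 5 + 3 = 26

26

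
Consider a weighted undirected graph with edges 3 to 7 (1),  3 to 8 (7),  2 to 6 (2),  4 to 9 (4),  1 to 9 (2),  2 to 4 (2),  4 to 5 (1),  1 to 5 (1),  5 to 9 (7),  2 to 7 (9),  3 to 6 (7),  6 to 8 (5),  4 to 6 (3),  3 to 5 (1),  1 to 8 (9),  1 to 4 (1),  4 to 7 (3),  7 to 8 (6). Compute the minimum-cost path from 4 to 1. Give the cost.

1

Checking several routes:
4 - 1: 1
4 - 5 - 1: 1 + 1 = 2
4 - 7 - 3 - 5 - 1: 3 + 1 + 1 + 1 = 6
Shortest: 1.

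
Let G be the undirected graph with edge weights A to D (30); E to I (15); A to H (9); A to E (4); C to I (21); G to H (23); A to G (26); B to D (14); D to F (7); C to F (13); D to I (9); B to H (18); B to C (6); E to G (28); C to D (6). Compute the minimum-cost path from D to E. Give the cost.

24

Checking several routes:
D → B → H → A → E: 14 + 18 + 9 + 4 = 45
D → I → E: 9 + 15 = 24
D → C → B → H → A → E: 6 + 6 + 18 + 9 + 4 = 43
D → C → I → E: 6 + 21 + 15 = 42
D → A → E: 30 + 4 = 34
The minimum is 24.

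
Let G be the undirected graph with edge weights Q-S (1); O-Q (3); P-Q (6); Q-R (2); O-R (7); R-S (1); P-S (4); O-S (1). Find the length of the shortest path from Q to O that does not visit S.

Routes from Q to O avoiding S:
Q → R → O: 2 + 7 = 9
Q → O: 3
Shortest: 3.

3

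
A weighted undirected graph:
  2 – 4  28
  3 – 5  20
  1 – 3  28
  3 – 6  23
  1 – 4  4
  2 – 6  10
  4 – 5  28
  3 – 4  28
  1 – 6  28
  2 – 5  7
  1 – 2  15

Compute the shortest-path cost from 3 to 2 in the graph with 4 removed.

27

A few of the 3→2 routes:
3 - 6 - 2: 23 + 10 = 33
3 - 5 - 2: 20 + 7 = 27
3 - 1 - 2: 28 + 15 = 43
Best route has total 27.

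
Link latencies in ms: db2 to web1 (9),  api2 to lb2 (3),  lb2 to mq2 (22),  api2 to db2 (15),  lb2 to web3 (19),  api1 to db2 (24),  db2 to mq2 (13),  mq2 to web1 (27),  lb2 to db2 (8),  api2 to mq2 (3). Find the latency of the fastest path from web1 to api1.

33

A few of the web1→api1 routes:
web1→db2→api1: 9 + 24 = 33
web1→mq2→api2→lb2→db2→api1: 27 + 3 + 3 + 8 + 24 = 65
web1→mq2→db2→api1: 27 + 13 + 24 = 64
The minimum is 33 ms.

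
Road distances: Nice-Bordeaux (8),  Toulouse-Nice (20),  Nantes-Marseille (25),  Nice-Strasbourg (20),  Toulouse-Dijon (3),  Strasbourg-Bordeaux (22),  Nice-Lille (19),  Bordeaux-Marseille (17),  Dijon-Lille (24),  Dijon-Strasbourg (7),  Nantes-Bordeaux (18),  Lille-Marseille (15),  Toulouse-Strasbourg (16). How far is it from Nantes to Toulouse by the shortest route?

Comparing a few candidate routes:
Nantes -> Bordeaux -> Nice -> Toulouse: 18 + 8 + 20 = 46
Nantes -> Bordeaux -> Strasbourg -> Toulouse: 18 + 22 + 16 = 56
Nantes -> Bordeaux -> Strasbourg -> Dijon -> Toulouse: 18 + 22 + 7 + 3 = 50
Nantes -> Bordeaux -> Nice -> Strasbourg -> Dijon -> Toulouse: 18 + 8 + 20 + 7 + 3 = 56
Best route has total 46.

46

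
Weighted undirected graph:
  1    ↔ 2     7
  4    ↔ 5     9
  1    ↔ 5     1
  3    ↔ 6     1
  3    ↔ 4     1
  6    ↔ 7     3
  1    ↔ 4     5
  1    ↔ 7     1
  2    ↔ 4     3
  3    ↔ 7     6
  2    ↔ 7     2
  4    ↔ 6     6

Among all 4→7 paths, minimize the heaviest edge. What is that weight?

Some routes from 4 to 7:
4 → 6 → 3 → 7: max(6, 1, 6) = 6
4 → 3 → 6 → 7: max(1, 1, 3) = 3
4 → 2 → 7: max(3, 2) = 3
4 → 1 → 7: max(5, 1) = 5
4 → 6 → 7: max(6, 3) = 6
Smallest bottleneck: 3.

3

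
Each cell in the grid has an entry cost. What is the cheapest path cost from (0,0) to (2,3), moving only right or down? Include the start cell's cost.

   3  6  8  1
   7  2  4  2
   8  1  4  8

Path (0,0) (0,1) (1,1) (2,1) (2,2) (2,3): 3 + 6 + 2 + 1 + 4 + 8 = 24.

24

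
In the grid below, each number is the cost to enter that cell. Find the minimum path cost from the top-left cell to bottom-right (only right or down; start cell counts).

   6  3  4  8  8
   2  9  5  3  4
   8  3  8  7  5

30

One optimal route is r0c0 → r0c1 → r0c2 → r1c2 → r1c3 → r1c4 → r2c4.
Its cost is 6 + 3 + 4 + 5 + 3 + 4 + 5 = 30.
(Top row then right column would cost 38.)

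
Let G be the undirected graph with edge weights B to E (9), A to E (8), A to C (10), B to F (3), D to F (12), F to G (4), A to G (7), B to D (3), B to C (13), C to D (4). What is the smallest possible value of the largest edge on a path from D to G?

Comparing a few candidate routes:
D-C-A-E-B-F-G: max(4, 10, 8, 9, 3, 4) = 10
D-C-A-G: max(4, 10, 7) = 10
D-B-F-G: max(3, 3, 4) = 4
D-F-B-E-A-G: max(12, 3, 9, 8, 7) = 12
D-B-E-A-G: max(3, 9, 8, 7) = 9
D-F-G: max(12, 4) = 12
Best route has worst link 4.

4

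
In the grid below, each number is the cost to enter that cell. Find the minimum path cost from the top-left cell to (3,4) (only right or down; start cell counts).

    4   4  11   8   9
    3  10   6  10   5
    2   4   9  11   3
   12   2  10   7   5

37

Take (0,0) -> (1,0) -> (2,0) -> (2,1) -> (3,1) -> (3,2) -> (3,3) -> (3,4) for a total of 4 + 3 + 2 + 4 + 2 + 10 + 7 + 5 = 37.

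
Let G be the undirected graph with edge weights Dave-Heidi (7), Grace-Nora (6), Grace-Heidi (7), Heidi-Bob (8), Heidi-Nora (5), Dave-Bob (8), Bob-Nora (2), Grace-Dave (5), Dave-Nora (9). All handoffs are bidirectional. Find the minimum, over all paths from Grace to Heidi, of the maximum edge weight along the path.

Comparing a few candidate routes:
Grace-Heidi: max(7) = 7
Grace-Nora-Heidi: max(6, 5) = 6
Grace-Nora-Bob-Dave-Heidi: max(6, 2, 8, 7) = 8
Grace-Nora-Bob-Heidi: max(6, 2, 8) = 8
Grace-Dave-Heidi: max(5, 7) = 7
Smallest bottleneck: 6.

6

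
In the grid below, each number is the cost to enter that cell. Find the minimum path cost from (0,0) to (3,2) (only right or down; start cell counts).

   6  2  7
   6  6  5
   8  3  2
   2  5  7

26

Best path: [0,0] -> [0,1] -> [1,1] -> [2,1] -> [2,2] -> [3,2]
Cost: 6 + 2 + 6 + 3 + 2 + 7 = 26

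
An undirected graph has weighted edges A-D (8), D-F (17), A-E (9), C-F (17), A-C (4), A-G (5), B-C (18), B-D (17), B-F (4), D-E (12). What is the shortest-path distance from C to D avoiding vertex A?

Paths from C to D avoiding A:
C→F→B→D: 17 + 4 + 17 = 38
C→B→F→D: 18 + 4 + 17 = 39
C→F→D: 17 + 17 = 34
C→B→D: 18 + 17 = 35
Shortest: 34.

34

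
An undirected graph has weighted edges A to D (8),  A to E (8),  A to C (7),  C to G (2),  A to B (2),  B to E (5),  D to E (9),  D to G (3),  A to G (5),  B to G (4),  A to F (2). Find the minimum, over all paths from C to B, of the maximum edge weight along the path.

4

Checking several routes:
C -> G -> D -> A -> E -> B: max(2, 3, 8, 8, 5) = 8
C -> G -> B: max(2, 4) = 4
C -> G -> D -> A -> B: max(2, 3, 8, 2) = 8
C -> A -> B: max(7, 2) = 7
C -> G -> A -> B: max(2, 5, 2) = 5
C -> A -> G -> B: max(7, 5, 4) = 7
The minimum achievable maximum is 4.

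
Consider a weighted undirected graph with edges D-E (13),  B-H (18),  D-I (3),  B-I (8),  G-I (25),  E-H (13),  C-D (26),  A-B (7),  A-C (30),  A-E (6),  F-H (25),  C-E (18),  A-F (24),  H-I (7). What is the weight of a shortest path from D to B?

Checking several routes:
D - I - H - E - A - B: 3 + 7 + 13 + 6 + 7 = 36
D - E - A - B: 13 + 6 + 7 = 26
D - I - H - B: 3 + 7 + 18 = 28
D - I - B: 3 + 8 = 11
The minimum is 11.

11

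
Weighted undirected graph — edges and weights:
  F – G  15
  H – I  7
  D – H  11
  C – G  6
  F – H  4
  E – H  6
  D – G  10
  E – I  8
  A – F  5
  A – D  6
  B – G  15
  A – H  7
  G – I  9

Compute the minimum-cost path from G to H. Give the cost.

Checking several routes:
G → I → E → H: 9 + 8 + 6 = 23
G → F → H: 15 + 4 = 19
G → I → H: 9 + 7 = 16
G → D → H: 10 + 11 = 21
G → D → A → H: 10 + 6 + 7 = 23
Best route has total 16.

16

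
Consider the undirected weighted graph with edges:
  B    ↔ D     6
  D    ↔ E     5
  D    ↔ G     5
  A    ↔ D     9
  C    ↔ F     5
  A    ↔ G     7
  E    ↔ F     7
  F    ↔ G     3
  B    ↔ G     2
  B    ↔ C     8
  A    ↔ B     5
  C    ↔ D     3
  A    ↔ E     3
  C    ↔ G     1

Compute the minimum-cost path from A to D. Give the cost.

8

Comparing a few candidate routes:
A→D: 9
A→B→G→C→D: 5 + 2 + 1 + 3 = 11
A→E→D: 3 + 5 = 8
Best route has total 8.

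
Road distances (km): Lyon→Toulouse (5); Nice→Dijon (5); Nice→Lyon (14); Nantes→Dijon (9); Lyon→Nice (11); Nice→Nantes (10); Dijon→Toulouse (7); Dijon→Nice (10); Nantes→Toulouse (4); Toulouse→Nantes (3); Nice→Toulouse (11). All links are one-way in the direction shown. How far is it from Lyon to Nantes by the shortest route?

8

Candidate routes:
Lyon-Nice-Dijon-Toulouse-Nantes: 11 + 5 + 7 + 3 = 26
Lyon-Nice-Toulouse-Nantes: 11 + 11 + 3 = 25
Lyon-Toulouse-Nantes: 5 + 3 = 8
Lyon-Nice-Nantes: 11 + 10 = 21
Best route has total 8 km.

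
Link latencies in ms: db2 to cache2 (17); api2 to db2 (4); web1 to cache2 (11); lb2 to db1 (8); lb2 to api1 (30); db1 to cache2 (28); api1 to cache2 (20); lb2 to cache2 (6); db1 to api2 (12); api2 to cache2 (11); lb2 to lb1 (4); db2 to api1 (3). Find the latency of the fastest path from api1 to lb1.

Checking several routes:
api1 -> cache2 -> lb2 -> lb1: 20 + 6 + 4 = 30
api1 -> db2 -> api2 -> db1 -> lb2 -> lb1: 3 + 4 + 12 + 8 + 4 = 31
api1 -> db2 -> api2 -> cache2 -> lb2 -> lb1: 3 + 4 + 11 + 6 + 4 = 28
api1 -> db2 -> cache2 -> lb2 -> lb1: 3 + 17 + 6 + 4 = 30
The minimum is 28 ms.

28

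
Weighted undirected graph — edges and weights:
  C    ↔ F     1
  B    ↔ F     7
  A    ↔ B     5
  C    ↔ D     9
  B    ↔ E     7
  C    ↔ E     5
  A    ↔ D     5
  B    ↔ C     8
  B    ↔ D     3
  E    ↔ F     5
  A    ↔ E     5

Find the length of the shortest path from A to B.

5

Some routes from A to B:
A -> E -> C -> F -> B: 5 + 5 + 1 + 7 = 18
A -> B: 5
A -> E -> C -> B: 5 + 5 + 8 = 18
A -> E -> B: 5 + 7 = 12
A -> E -> F -> B: 5 + 5 + 7 = 17
A -> D -> B: 5 + 3 = 8
The minimum is 5.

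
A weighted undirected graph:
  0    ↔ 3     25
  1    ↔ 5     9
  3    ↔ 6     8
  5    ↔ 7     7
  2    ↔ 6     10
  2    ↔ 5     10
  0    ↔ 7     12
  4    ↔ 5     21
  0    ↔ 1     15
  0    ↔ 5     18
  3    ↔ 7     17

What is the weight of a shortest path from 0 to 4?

39

Paths from 0 to 4:
0→3→6→2→5→4: 25 + 8 + 10 + 10 + 21 = 74
0→1→5→4: 15 + 9 + 21 = 45
0→3→7→5→4: 25 + 17 + 7 + 21 = 70
0→7→3→6→2→5→4: 12 + 17 + 8 + 10 + 10 + 21 = 78
0→7→5→4: 12 + 7 + 21 = 40
0→5→4: 18 + 21 = 39
Shortest: 39.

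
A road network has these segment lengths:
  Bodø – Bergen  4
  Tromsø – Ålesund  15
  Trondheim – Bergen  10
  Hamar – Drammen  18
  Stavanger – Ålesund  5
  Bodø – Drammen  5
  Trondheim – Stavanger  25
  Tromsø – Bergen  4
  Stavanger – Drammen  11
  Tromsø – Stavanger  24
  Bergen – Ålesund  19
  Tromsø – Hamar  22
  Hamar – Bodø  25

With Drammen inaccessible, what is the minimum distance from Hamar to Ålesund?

37

A few of the Hamar→Ålesund routes:
Hamar-Tromsø-Bergen-Ålesund: 22 + 4 + 19 = 45
Hamar-Tromsø-Ålesund: 22 + 15 = 37
Hamar-Bodø-Bergen-Tromsø-Ålesund: 25 + 4 + 4 + 15 = 48
The minimum is 37.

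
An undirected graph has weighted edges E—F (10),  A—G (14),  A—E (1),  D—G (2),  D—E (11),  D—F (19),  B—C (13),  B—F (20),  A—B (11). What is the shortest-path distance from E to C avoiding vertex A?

43

Candidate routes:
E -> F -> B -> C: 10 + 20 + 13 = 43
E -> D -> F -> B -> C: 11 + 19 + 20 + 13 = 63
The minimum is 43.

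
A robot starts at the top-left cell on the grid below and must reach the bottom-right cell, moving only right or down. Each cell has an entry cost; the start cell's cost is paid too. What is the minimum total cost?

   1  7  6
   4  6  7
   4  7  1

One optimal route is [0,0]→[1,0]→[2,0]→[2,1]→[2,2].
Its cost is 1 + 4 + 4 + 7 + 1 = 17.
For comparison, the top-then-right route costs 22.

17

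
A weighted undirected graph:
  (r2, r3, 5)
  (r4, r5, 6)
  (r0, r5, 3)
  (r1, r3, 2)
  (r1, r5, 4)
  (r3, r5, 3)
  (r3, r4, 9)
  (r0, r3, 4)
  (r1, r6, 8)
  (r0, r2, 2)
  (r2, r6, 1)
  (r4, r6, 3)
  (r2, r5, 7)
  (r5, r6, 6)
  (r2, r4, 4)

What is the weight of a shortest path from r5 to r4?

6

Some routes from r5 to r4:
r5-r0-r2-r6-r4: 3 + 2 + 1 + 3 = 9
r5-r0-r2-r4: 3 + 2 + 4 = 9
r5-r4: 6
r5-r6-r2-r4: 6 + 1 + 4 = 11
r5-r6-r4: 6 + 3 = 9
Best route has total 6.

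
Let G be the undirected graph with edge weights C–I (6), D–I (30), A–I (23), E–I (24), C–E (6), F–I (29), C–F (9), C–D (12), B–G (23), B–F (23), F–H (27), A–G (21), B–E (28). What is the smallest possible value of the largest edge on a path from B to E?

23

Comparing a few candidate routes:
B→F→C→E: max(23, 9, 6) = 23
B→G→A→I→E: max(23, 21, 23, 24) = 24
B→G→A→I→C→E: max(23, 21, 23, 6, 6) = 23
The minimum achievable maximum is 23.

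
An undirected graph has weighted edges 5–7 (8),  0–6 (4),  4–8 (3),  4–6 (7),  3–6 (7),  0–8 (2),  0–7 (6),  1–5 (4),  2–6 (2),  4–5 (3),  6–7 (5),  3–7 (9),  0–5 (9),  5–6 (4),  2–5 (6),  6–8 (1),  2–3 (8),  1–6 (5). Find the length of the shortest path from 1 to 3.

12

A few of the 1→3 routes:
1 → 6 → 3: 5 + 7 = 12
1 → 5 → 6 → 3: 4 + 4 + 7 = 15
1 → 6 → 2 → 3: 5 + 2 + 8 = 15
Best route has total 12.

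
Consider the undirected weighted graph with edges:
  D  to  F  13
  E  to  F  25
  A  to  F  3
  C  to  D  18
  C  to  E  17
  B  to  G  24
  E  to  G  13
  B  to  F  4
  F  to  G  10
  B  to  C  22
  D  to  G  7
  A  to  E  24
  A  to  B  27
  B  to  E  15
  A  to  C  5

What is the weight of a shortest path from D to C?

Some routes from D to C:
D-G-F-A-C: 7 + 10 + 3 + 5 = 25
D-G-F-B-C: 7 + 10 + 4 + 22 = 43
D-G-E-C: 7 + 13 + 17 = 37
D-F-B-C: 13 + 4 + 22 = 39
D-F-A-C: 13 + 3 + 5 = 21
D-C: 18
The minimum is 18.

18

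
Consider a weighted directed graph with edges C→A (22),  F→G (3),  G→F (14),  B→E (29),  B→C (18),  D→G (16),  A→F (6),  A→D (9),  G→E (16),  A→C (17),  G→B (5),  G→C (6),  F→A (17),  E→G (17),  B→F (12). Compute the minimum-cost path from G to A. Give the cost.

28

Candidate routes:
G - F - A: 14 + 17 = 31
G - C - A: 6 + 22 = 28
G - B - F - A: 5 + 12 + 17 = 34
G - B - C - A: 5 + 18 + 22 = 45
The minimum is 28.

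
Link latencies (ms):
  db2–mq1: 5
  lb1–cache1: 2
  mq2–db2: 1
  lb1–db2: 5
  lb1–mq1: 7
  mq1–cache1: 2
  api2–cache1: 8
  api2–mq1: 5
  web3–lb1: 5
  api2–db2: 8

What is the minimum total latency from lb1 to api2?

A few of the lb1→api2 routes:
lb1 - db2 - api2: 5 + 8 = 13
lb1 - mq1 - api2: 7 + 5 = 12
lb1 - cache1 - api2: 2 + 8 = 10
lb1 - cache1 - mq1 - api2: 2 + 2 + 5 = 9
lb1 - db2 - mq1 - api2: 5 + 5 + 5 = 15
Shortest: 9 ms.

9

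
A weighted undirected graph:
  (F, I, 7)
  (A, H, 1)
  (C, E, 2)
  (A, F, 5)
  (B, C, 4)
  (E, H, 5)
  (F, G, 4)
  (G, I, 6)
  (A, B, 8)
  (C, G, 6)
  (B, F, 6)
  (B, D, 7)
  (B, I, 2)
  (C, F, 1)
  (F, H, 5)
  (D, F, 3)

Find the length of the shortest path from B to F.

Some routes from B to F:
B -> I -> F: 2 + 7 = 9
B -> D -> F: 7 + 3 = 10
B -> F: 6
B -> I -> G -> F: 2 + 6 + 4 = 12
B -> C -> F: 4 + 1 = 5
The minimum is 5.

5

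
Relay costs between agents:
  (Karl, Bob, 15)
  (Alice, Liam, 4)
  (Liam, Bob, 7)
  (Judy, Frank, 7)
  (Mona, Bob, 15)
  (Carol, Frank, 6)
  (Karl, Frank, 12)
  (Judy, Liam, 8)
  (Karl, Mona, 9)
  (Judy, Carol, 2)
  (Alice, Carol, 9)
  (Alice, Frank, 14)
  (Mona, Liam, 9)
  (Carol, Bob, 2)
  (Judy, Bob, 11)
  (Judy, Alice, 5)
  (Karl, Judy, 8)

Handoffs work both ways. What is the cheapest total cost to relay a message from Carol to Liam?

Comparing a few candidate routes:
Carol→Bob→Liam: 2 + 7 = 9
Carol→Judy→Liam: 2 + 8 = 10
Carol→Alice→Liam: 9 + 4 = 13
Carol→Judy→Alice→Liam: 2 + 5 + 4 = 11
The minimum is 9.

9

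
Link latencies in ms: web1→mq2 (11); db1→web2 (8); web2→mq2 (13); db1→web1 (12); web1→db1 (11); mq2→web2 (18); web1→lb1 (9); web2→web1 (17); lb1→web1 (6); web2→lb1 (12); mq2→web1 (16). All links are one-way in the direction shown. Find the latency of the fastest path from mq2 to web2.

18

Candidate routes:
mq2 - web1 - db1 - web2: 16 + 11 + 8 = 35
mq2 - web2: 18
Best route has total 18 ms.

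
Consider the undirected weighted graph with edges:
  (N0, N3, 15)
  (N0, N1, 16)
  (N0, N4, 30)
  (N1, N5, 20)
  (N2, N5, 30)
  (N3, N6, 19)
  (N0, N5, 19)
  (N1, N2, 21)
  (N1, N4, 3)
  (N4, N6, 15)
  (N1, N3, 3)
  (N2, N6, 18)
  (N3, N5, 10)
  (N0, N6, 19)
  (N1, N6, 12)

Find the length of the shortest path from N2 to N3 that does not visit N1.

37

A few of the N2→N3 routes:
N2→N6→N3: 18 + 19 = 37
N2→N6→N0→N3: 18 + 19 + 15 = 52
N2→N5→N0→N3: 30 + 19 + 15 = 64
N2→N5→N3: 30 + 10 = 40
The minimum is 37.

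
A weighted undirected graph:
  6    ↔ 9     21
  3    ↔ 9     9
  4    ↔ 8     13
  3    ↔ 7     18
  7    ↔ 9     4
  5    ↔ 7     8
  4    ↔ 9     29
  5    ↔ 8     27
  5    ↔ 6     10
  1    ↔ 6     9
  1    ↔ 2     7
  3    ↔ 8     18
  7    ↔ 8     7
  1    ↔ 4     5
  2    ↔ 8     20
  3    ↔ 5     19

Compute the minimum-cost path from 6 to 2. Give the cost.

Comparing a few candidate routes:
6-5-7-8-4-1-2: 10 + 8 + 7 + 13 + 5 + 7 = 50
6-9-7-8-2: 21 + 4 + 7 + 20 = 52
6-1-4-8-2: 9 + 5 + 13 + 20 = 47
6-5-7-8-2: 10 + 8 + 7 + 20 = 45
6-1-2: 9 + 7 = 16
The minimum is 16.

16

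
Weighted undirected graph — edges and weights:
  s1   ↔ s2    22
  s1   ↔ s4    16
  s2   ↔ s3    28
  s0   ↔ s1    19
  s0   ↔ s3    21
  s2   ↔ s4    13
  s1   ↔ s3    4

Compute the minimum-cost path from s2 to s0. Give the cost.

A few of the s2→s0 routes:
s2 -> s4 -> s1 -> s0: 13 + 16 + 19 = 48
s2 -> s3 -> s1 -> s0: 28 + 4 + 19 = 51
s2 -> s3 -> s0: 28 + 21 = 49
s2 -> s1 -> s3 -> s0: 22 + 4 + 21 = 47
s2 -> s1 -> s0: 22 + 19 = 41
Best route has total 41.

41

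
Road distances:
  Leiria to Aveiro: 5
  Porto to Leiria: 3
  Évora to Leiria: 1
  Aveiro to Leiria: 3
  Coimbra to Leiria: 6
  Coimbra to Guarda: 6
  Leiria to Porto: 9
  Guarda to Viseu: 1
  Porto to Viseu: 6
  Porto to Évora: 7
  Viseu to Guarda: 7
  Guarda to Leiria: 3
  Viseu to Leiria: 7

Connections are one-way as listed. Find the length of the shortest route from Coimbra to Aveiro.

11

Candidate routes:
Coimbra → Leiria → Aveiro: 6 + 5 = 11
Coimbra → Guarda → Leiria → Aveiro: 6 + 3 + 5 = 14
Coimbra → Guarda → Viseu → Leiria → Aveiro: 6 + 1 + 7 + 5 = 19
Best route has total 11.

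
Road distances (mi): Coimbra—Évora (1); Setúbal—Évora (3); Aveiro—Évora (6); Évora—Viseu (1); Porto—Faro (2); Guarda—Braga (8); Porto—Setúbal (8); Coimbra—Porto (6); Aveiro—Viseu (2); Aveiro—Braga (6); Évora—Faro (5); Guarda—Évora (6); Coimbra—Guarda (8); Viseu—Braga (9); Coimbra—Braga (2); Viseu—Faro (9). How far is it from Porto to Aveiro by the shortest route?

10

Checking several routes:
Porto → Faro → Viseu → Aveiro: 2 + 9 + 2 = 13
Porto → Coimbra → Évora → Viseu → Aveiro: 6 + 1 + 1 + 2 = 10
Porto → Faro → Évora → Viseu → Aveiro: 2 + 5 + 1 + 2 = 10
Shortest: 10 mi.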